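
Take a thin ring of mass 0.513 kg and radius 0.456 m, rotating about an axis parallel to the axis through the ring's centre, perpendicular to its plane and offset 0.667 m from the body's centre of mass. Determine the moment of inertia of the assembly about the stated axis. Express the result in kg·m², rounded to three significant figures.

0.335

I_cm = MR² = (0.513)(0.456)² = 0.10667 kg·m²; centre at d = 0.667 m, so the parallel axis theorem gives I = 0.10667 + (0.513)(0.667)² = 0.3349 kg·m².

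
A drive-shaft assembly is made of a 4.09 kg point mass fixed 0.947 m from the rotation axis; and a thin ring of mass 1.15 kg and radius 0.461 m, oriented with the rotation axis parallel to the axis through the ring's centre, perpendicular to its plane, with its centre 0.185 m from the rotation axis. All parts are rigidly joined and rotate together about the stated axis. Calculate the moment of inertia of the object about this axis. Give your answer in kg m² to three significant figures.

3.95

Point mass: I_cm = 0; centre at d = 0.947 m, so I = I_cm + Md² gives I = 0 + (4.09)(0.947)² = 3.6679 kg m².
Thin ring: I_cm = MR² = (1.15)(0.461)² = 0.2444 kg m²; centre at d = 0.185 m, so I = I_cm + Md² gives I = 0.2444 + (1.15)(0.185)² = 0.28376 kg m².
Total I = 3.6679 + 0.28376 = 3.9517 kg m².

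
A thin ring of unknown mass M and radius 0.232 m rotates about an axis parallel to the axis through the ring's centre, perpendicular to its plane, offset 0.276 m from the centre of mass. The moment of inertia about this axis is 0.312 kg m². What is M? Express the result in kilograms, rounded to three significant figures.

I = I_cm + Md² = MR² + Md² = M·[1·(0.232)² + (0.276)²] = M·0.13.
So M = 0.312 / 0.13 = 2.4 kg.

2.40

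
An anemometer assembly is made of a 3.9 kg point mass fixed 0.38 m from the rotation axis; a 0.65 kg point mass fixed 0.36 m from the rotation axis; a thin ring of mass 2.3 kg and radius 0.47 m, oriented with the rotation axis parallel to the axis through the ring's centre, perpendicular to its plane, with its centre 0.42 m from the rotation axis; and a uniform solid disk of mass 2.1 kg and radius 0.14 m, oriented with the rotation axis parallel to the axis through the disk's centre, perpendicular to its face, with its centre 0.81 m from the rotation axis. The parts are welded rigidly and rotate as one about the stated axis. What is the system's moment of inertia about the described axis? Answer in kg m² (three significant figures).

2.96

Point mass: I_cm = 0; centre at d = 0.38 m, so I = I_cm + Md² gives I = 0 + (3.9)(0.38)² = 0.56316 kg m².
Point mass: I_cm = 0; centre at d = 0.36 m, so I = I_cm + Md² gives I = 0 + (0.65)(0.36)² = 0.08424 kg m².
Thin ring: I_cm = MR² = (2.3)(0.47)² = 0.50807 kg m²; centre at d = 0.42 m, so I = I_cm + Md² gives I = 0.50807 + (2.3)(0.42)² = 0.91379 kg m².
Solid disk: I_cm = (1/2)MR² = (1/2)(2.1)(0.14)² = 0.02058 kg m²; centre at d = 0.81 m, so I = I_cm + Md² gives I = 0.02058 + (2.1)(0.81)² = 1.3984 kg m².
Total I = 0.56316 + 0.08424 + 0.91379 + 1.3984 = 2.9596 kg m².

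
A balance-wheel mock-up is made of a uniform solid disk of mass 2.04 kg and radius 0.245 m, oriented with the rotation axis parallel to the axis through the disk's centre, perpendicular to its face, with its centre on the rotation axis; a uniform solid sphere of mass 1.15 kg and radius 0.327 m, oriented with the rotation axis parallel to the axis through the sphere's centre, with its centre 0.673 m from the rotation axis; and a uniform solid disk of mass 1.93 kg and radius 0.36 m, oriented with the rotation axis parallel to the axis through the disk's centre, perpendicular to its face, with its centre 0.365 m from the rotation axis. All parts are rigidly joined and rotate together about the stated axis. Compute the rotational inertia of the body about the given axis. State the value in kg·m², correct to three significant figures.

Solid disk: I_cm = (1/2)MR² = (1/2)(2.04)(0.245)² = 0.061225 kg·m²; axis through the centre, so I = 0.061225 kg·m².
Solid sphere: I_cm = (2/5)MR² = (2/5)(1.15)(0.327)² = 0.049187 kg·m²; centre at d = 0.673 m, so the parallel axis theorem gives I = 0.049187 + (1.15)(0.673)² = 0.57006 kg·m².
Solid disk: I_cm = (1/2)MR² = (1/2)(1.93)(0.36)² = 0.12506 kg·m²; centre at d = 0.365 m, so the parallel axis theorem gives I = 0.12506 + (1.93)(0.365)² = 0.38219 kg·m².
Total I = 0.061225 + 0.57006 + 0.38219 = 1.0135 kg·m².

1.01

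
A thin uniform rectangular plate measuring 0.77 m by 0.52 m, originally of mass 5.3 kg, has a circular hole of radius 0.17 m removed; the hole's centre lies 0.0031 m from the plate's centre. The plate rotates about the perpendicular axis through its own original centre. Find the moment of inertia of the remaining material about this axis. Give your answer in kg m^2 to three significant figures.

Unpierced body about its centre: I₀ = (1/12)M(a²+b²) = (1/12)(5.3)[(0.77)² + (0.52)²] = 0.38129 kg m^2.
The removed disk has mass m = M·πr²/(ab) = (5.3)·π(0.17)²/(0.77·0.52) = 1.2018 kg (same uniform areal density).
Its moment of inertia about the rotation axis (parallel-axis theorem): I_hole = (1/2)mr² + md² = (1/2)(1.2018)(0.17)² + (1.2018)(0.0031)² = 0.017377 kg m^2.
Treating the hole as negative mass, I = I₀ − I_hole = 0.38129 − 0.017377 = 0.36391 kg m^2.

0.364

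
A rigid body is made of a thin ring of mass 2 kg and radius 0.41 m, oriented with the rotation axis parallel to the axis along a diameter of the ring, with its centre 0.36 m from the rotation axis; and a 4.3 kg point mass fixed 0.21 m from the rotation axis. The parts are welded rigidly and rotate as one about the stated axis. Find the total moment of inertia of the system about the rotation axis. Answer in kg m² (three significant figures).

0.617

Thin ring: I_cm = (1/2)MR² = (1/2)(2)(0.41)² = 0.1681 kg m²; centre at d = 0.36 m, so I = I_cm + Md² gives I = 0.1681 + (2)(0.36)² = 0.4273 kg m².
Point mass: I_cm = 0; centre at d = 0.21 m, so I = I_cm + Md² gives I = 0 + (4.3)(0.21)² = 0.18963 kg m².
Total I = 0.4273 + 0.18963 = 0.61693 kg m².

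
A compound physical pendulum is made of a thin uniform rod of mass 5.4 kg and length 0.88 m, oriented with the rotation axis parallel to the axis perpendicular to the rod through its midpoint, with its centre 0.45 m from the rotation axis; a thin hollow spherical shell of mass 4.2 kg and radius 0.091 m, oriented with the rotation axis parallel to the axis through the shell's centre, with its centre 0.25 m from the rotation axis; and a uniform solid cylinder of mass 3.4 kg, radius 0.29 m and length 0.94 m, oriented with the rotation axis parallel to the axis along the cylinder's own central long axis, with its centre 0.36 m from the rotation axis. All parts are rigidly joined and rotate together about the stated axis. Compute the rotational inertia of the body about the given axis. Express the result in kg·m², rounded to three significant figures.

2.31

Thin rod: I_cm = (1/12)ML² = (1/12)(5.4)(0.88)² = 0.34848 kg·m²; centre at d = 0.45 m, so I = I_cm + Md² gives I = 0.34848 + (5.4)(0.45)² = 1.442 kg·m².
Spherical shell: I_cm = (2/3)MR² = (2/3)(4.2)(0.091)² = 0.023187 kg·m²; centre at d = 0.25 m, so I = I_cm + Md² gives I = 0.023187 + (4.2)(0.25)² = 0.28569 kg·m².
Solid cylinder: I_cm = (1/2)MR² = (1/2)(3.4)(0.29)² = 0.14297 kg·m²; centre at d = 0.36 m, so I = I_cm + Md² gives I = 0.14297 + (3.4)(0.36)² = 0.58361 kg·m².
Total I = 1.442 + 0.28569 + 0.58361 = 2.3113 kg·m².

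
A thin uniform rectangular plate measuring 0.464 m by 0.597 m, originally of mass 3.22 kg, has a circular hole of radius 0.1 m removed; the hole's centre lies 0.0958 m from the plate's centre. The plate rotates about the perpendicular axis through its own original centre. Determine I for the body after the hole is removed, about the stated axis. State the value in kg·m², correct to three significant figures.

0.148

Unpierced body about its centre: I₀ = (1/12)M(a²+b²) = (1/12)(3.22)[(0.464)² + (0.597)²] = 0.15341 kg·m².
The removed disk has mass m = M·πr²/(ab) = (3.22)·π(0.1)²/(0.464·0.597) = 0.36519 kg (same uniform areal density).
Its moment of inertia about the rotation axis (parallel-axis theorem): I_hole = (1/2)mr² + md² = (1/2)(0.36519)(0.1)² + (0.36519)(0.0958)² = 0.0051775 kg·m².
Treating the hole as negative mass, I = I₀ − I_hole = 0.15341 − 0.0051775 = 0.14823 kg·m².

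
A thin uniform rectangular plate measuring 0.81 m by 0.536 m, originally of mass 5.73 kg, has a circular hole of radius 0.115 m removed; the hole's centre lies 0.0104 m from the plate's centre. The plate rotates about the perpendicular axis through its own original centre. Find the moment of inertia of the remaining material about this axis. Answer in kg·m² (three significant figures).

Unpierced body about its centre: I₀ = (1/12)M(a²+b²) = (1/12)(5.73)[(0.81)² + (0.536)²] = 0.45047 kg·m².
The removed disk has mass m = M·πr²/(ab) = (5.73)·π(0.115)²/(0.81·0.536) = 0.54834 kg (same uniform areal density).
Its moment of inertia about the rotation axis (parallel-axis theorem): I_hole = (1/2)mr² + md² = (1/2)(0.54834)(0.115)² + (0.54834)(0.0104)² = 0.0036852 kg·m².
Treating the hole as negative mass, I = I₀ − I_hole = 0.45047 − 0.0036852 = 0.44679 kg·m².

0.447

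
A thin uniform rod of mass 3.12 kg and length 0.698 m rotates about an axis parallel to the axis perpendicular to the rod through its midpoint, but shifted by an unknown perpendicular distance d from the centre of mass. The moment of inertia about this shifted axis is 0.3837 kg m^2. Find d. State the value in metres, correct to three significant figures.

0.287

About the centre-of-mass axis, I_cm = (1/12)ML² = (1/12)(3.12)(0.698)² = 0.12667 kg m^2.
Parallel axis theorem: I = I_cm + Md², so Md² = 0.3837 − 0.12667 = 0.25703 kg m^2.
d = √(0.25703 / 3.12) = 0.28702 m.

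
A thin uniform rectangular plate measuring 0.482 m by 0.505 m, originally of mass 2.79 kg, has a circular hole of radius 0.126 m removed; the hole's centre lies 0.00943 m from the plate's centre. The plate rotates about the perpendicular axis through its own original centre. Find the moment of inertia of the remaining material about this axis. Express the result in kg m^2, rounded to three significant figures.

0.109

Unpierced body about its centre: I₀ = (1/12)M(a²+b²) = (1/12)(2.79)[(0.482)² + (0.505)²] = 0.11331 kg m^2.
The removed disk has mass m = M·πr²/(ab) = (2.79)·π(0.126)²/(0.482·0.505) = 0.57168 kg (same uniform areal density).
Its moment of inertia about the rotation axis (parallel-axis theorem): I_hole = (1/2)mr² + md² = (1/2)(0.57168)(0.126)² + (0.57168)(0.00943)² = 0.0045889 kg m^2.
Treating the hole as negative mass, I = I₀ − I_hole = 0.11331 − 0.0045889 = 0.10872 kg m^2.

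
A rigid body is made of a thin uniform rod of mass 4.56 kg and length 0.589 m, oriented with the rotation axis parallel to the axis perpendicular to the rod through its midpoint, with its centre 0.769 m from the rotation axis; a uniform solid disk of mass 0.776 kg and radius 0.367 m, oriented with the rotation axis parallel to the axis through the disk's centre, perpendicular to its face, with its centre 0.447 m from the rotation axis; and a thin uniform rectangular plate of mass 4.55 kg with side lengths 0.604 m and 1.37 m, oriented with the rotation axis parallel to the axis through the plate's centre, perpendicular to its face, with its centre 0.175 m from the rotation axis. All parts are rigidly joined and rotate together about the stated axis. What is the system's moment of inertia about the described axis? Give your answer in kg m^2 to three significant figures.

Thin rod: I_cm = (1/12)ML² = (1/12)(4.56)(0.589)² = 0.13183 kg m^2; centre at d = 0.769 m, so the parallel axis theorem gives I = 0.13183 + (4.56)(0.769)² = 2.8284 kg m^2.
Solid disk: I_cm = (1/2)MR² = (1/2)(0.776)(0.367)² = 0.052259 kg m^2; centre at d = 0.447 m, so the parallel axis theorem gives I = 0.052259 + (0.776)(0.447)² = 0.20731 kg m^2.
Rectangular plate: I_cm = (1/12)M(a²+b²) = (1/12)(4.55)[(0.604)² + (1.37)²] = 0.84998 kg m^2; centre at d = 0.175 m, so the parallel axis theorem gives I = 0.84998 + (4.55)(0.175)² = 0.98933 kg m^2.
Total I = 2.8284 + 0.20731 + 0.98933 = 4.0251 kg m^2.

4.03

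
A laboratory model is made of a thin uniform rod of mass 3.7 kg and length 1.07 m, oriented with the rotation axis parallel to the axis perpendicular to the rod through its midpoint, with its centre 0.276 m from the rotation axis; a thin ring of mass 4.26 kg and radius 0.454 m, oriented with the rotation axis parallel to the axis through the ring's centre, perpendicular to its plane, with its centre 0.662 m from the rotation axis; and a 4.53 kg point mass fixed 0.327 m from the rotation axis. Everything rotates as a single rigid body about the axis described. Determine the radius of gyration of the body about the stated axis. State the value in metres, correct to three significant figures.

Thin rod: I_cm = (1/12)ML² = (1/12)(3.7)(1.07)² = 0.35301 kg·m²; centre at d = 0.276 m, so the parallel axis theorem gives I = 0.35301 + (3.7)(0.276)² = 0.63486 kg·m².
Thin ring: I_cm = MR² = (4.26)(0.454)² = 0.87805 kg·m²; centre at d = 0.662 m, so the parallel axis theorem gives I = 0.87805 + (4.26)(0.662)² = 2.745 kg·m².
Point mass: I_cm = 0; centre at d = 0.327 m, so the parallel axis theorem gives I = 0 + (4.53)(0.327)² = 0.48439 kg·m².
Total I = 3.8642 kg·m²; total mass M = 12.49 kg.
k = √(I/M) = √(3.8642/12.49) = 0.55622 m.

0.556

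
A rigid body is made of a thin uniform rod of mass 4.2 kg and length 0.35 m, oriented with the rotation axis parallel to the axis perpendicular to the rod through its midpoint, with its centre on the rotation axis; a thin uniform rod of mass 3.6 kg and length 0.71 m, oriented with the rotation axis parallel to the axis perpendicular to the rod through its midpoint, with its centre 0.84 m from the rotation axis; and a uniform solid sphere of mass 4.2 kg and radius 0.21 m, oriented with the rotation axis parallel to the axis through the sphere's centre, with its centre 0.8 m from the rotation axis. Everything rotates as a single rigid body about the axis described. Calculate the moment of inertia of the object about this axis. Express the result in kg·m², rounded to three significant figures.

Thin rod: I_cm = (1/12)ML² = (1/12)(4.2)(0.35)² = 0.042875 kg·m²; axis through the centre, so I = 0.042875 kg·m².
Thin rod: I_cm = (1/12)ML² = (1/12)(3.6)(0.71)² = 0.15123 kg·m²; centre at d = 0.84 m, so the parallel axis theorem gives I = 0.15123 + (3.6)(0.84)² = 2.6914 kg·m².
Solid sphere: I_cm = (2/5)MR² = (2/5)(4.2)(0.21)² = 0.074088 kg·m²; centre at d = 0.8 m, so the parallel axis theorem gives I = 0.074088 + (4.2)(0.8)² = 2.7621 kg·m².
Total I = 0.042875 + 2.6914 + 2.7621 = 5.4964 kg·m².

5.50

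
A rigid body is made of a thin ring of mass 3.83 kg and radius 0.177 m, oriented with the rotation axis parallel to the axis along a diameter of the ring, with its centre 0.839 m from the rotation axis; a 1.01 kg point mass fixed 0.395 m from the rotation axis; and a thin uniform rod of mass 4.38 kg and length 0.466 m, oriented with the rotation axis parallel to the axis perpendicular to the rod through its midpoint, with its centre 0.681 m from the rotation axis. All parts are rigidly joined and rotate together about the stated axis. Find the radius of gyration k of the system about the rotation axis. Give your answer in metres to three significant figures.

0.738

Thin ring: I_cm = (1/2)MR² = (1/2)(3.83)(0.177)² = 0.059995 kg·m²; centre at d = 0.839 m, so the parallel axis theorem gives I = 0.059995 + (3.83)(0.839)² = 2.756 kg·m².
Point mass: I_cm = 0; centre at d = 0.395 m, so the parallel axis theorem gives I = 0 + (1.01)(0.395)² = 0.15759 kg·m².
Thin rod: I_cm = (1/12)ML² = (1/12)(4.38)(0.466)² = 0.079262 kg·m²; centre at d = 0.681 m, so the parallel axis theorem gives I = 0.079262 + (4.38)(0.681)² = 2.1105 kg·m².
Total I = 5.0241 kg·m²; total mass M = 9.22 kg.
k = √(I/M) = √(5.0241/9.22) = 0.73818 m.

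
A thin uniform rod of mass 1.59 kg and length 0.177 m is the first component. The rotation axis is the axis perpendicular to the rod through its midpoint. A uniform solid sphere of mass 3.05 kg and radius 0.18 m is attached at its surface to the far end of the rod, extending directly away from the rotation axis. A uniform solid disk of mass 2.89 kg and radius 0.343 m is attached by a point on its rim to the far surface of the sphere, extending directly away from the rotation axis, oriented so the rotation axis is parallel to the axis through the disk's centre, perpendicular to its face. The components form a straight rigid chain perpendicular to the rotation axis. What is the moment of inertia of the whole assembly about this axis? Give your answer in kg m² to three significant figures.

Thin rod: I_cm = (1/12)ML² = (1/12)(1.59)(0.177)² = 0.0041511 kg m²; axis through the centre, so I = 0.0041511 kg m².
Solid sphere: I_cm = (2/5)MR² = (2/5)(3.05)(0.18)² = 0.039528 kg m²; centre at d = 0.0885 + 0.18 = 0.2685 m, so I = I_cm + Md² gives I = 0.039528 + (3.05)(0.2685)² = 0.25941 kg m².
Solid disk: I_cm = (1/2)MR² = (1/2)(2.89)(0.343)² = 0.17 kg m²; centre at d = 0.0885 + 0.18 + 0.18 + 0.343 = 0.7915 m, so I = I_cm + Md² gives I = 0.17 + (2.89)(0.7915)² = 1.9805 kg m².
Total I = 0.0041511 + 0.25941 + 1.9805 = 2.2441 kg m².

2.24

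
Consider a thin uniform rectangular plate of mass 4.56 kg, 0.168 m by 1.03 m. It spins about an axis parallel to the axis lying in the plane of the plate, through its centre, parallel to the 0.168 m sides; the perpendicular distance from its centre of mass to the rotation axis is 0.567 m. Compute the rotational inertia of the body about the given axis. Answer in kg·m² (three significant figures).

1.87

I_cm = (1/12)Mb² = (1/12)(4.56)(1.03)² = 0.40314 kg·m²; centre at d = 0.567 m, so I = I_cm + Md² gives I = 0.40314 + (4.56)(0.567)² = 1.8691 kg·m².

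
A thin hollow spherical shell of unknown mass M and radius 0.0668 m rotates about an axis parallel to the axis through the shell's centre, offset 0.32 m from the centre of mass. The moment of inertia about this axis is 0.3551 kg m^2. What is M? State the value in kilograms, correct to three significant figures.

I = I_cm + Md² = (2/3)MR² + Md² = M·[0.666667·(0.0668)² + (0.32)²] = M·0.10537.
So M = 0.3551 / 0.10537 = 3.3699 kg.

3.37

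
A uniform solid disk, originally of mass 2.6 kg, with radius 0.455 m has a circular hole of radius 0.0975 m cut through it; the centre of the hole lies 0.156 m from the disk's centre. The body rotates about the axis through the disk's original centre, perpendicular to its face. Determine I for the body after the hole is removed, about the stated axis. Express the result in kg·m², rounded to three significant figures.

0.266

Unpierced body about its centre: I₀ = (1/2)MR² = (1/2)(2.6)(0.455)² = 0.26913 kg·m².
The removed disk has mass m = M·(r/R)² = (2.6)(0.0975/0.455)² = 0.11939 kg (same uniform areal density).
Its moment of inertia about the rotation axis (parallel-axis theorem): I_hole = (1/2)mr² + md² = (1/2)(0.11939)(0.0975)² + (0.11939)(0.156)² = 0.0034729 kg·m².
Treating the hole as negative mass, I = I₀ − I_hole = 0.26913 − 0.0034729 = 0.26566 kg·m².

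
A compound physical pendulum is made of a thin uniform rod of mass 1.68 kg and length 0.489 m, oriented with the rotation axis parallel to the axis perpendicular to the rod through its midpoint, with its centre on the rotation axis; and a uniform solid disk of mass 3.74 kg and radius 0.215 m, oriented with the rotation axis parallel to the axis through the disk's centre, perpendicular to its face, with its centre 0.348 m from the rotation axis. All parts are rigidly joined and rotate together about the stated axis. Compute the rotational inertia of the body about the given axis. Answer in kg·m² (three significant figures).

0.573

Thin rod: I_cm = (1/12)ML² = (1/12)(1.68)(0.489)² = 0.033477 kg·m²; axis through the centre, so I = 0.033477 kg·m².
Solid disk: I_cm = (1/2)MR² = (1/2)(3.74)(0.215)² = 0.086441 kg·m²; centre at d = 0.348 m, so the parallel axis theorem gives I = 0.086441 + (3.74)(0.348)² = 0.53937 kg·m².
Total I = 0.033477 + 0.53937 = 0.57285 kg·m².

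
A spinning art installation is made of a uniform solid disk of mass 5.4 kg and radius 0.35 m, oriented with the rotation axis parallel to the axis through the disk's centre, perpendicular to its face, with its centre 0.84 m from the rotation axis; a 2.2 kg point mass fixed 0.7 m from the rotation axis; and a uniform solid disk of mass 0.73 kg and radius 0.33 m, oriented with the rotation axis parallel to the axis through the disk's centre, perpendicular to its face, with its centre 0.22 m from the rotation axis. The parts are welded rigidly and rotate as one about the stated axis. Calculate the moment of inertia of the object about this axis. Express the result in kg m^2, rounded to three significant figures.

5.29

Solid disk: I_cm = (1/2)MR² = (1/2)(5.4)(0.35)² = 0.33075 kg m^2; centre at d = 0.84 m, so I = I_cm + Md² gives I = 0.33075 + (5.4)(0.84)² = 4.141 kg m^2.
Point mass: I_cm = 0; centre at d = 0.7 m, so I = I_cm + Md² gives I = 0 + (2.2)(0.7)² = 1.078 kg m^2.
Solid disk: I_cm = (1/2)MR² = (1/2)(0.73)(0.33)² = 0.039749 kg m^2; centre at d = 0.22 m, so I = I_cm + Md² gives I = 0.039749 + (0.73)(0.22)² = 0.07508 kg m^2.
Total I = 4.141 + 1.078 + 0.07508 = 5.2941 kg m^2.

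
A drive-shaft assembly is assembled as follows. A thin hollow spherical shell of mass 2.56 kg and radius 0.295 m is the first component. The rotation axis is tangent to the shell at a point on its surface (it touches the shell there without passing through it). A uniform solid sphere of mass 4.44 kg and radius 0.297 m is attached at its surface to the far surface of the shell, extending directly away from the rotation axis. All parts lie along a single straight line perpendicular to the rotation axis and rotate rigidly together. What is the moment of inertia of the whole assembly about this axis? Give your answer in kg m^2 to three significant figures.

Spherical shell: I_cm = (2/3)MR² = (2/3)(2.56)(0.295)² = 0.14852 kg m^2; centre at d = 0.295 m, so I = I_cm + Md² gives I = 0.14852 + (2.56)(0.295)² = 0.37131 kg m^2.
Solid sphere: I_cm = (2/5)MR² = (2/5)(4.44)(0.297)² = 0.15666 kg m^2; centre at d = 0.295 + 0.295 + 0.297 = 0.887 m, so I = I_cm + Md² gives I = 0.15666 + (4.44)(0.887)² = 3.6499 kg m^2.
Total I = 0.37131 + 3.6499 = 4.0212 kg m^2.

4.02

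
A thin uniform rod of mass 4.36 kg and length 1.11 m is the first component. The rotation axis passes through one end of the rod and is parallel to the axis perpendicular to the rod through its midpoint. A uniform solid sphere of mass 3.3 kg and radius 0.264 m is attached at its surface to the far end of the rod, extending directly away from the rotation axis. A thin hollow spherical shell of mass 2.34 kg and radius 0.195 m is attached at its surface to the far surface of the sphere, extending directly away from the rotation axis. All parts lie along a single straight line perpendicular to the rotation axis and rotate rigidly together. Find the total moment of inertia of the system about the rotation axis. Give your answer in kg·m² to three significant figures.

16.0

Thin rod: I_cm = (1/12)ML² = (1/12)(4.36)(1.11)² = 0.44766 kg·m²; centre at d = 0.555 m, so the parallel axis theorem gives I = 0.44766 + (4.36)(0.555)² = 1.7907 kg·m².
Solid sphere: I_cm = (2/5)MR² = (2/5)(3.3)(0.264)² = 0.091999 kg·m²; centre at d = 0.555 + 0.555 + 0.264 = 1.374 m, so the parallel axis theorem gives I = 0.091999 + (3.3)(1.374)² = 6.322 kg·m².
Spherical shell: I_cm = (2/3)MR² = (2/3)(2.34)(0.195)² = 0.059319 kg·m²; centre at d = 0.555 + 0.555 + 0.264 + 0.264 + 0.195 = 1.833 m, so the parallel axis theorem gives I = 0.059319 + (2.34)(1.833)² = 7.9215 kg·m².
Total I = 1.7907 + 6.322 + 7.9215 = 16.034 kg·m².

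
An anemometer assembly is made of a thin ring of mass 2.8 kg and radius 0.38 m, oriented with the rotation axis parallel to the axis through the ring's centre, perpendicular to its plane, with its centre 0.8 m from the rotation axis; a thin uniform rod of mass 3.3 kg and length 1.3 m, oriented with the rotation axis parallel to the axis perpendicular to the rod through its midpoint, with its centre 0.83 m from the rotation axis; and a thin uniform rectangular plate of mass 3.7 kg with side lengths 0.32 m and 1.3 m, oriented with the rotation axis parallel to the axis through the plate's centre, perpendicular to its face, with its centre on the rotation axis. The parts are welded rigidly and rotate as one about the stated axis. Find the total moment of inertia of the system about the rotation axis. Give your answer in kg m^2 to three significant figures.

Thin ring: I_cm = MR² = (2.8)(0.38)² = 0.40432 kg m^2; centre at d = 0.8 m, so I = I_cm + Md² gives I = 0.40432 + (2.8)(0.8)² = 2.1963 kg m^2.
Thin rod: I_cm = (1/12)ML² = (1/12)(3.3)(1.3)² = 0.46475 kg m^2; centre at d = 0.83 m, so I = I_cm + Md² gives I = 0.46475 + (3.3)(0.83)² = 2.7381 kg m^2.
Rectangular plate: I_cm = (1/12)M(a²+b²) = (1/12)(3.7)[(0.32)² + (1.3)²] = 0.55266 kg m^2; axis through the centre, so I = 0.55266 kg m^2.
Total I = 2.1963 + 2.7381 + 0.55266 = 5.4871 kg m^2.

5.49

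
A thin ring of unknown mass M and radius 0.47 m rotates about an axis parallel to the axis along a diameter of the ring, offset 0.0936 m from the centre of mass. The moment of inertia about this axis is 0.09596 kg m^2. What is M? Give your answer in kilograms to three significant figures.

I = I_cm + Md² = (1/2)MR² + Md² = M·[0.5·(0.47)² + (0.0936)²] = M·0.11921.
So M = 0.09596 / 0.11921 = 0.80496 kg.

0.805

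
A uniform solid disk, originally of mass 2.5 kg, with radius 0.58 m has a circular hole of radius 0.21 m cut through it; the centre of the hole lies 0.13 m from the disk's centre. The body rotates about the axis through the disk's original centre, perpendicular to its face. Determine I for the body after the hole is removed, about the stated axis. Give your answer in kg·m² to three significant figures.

Unpierced body about its centre: I₀ = (1/2)MR² = (1/2)(2.5)(0.58)² = 0.4205 kg·m².
The removed disk has mass m = M·(r/R)² = (2.5)(0.21/0.58)² = 0.32773 kg (same uniform areal density).
Its moment of inertia about the rotation axis (parallel-axis theorem): I_hole = (1/2)mr² + md² = (1/2)(0.32773)(0.21)² + (0.32773)(0.13)² = 0.012765 kg·m².
Treating the hole as negative mass, I = I₀ − I_hole = 0.4205 − 0.012765 = 0.40773 kg·m².

0.408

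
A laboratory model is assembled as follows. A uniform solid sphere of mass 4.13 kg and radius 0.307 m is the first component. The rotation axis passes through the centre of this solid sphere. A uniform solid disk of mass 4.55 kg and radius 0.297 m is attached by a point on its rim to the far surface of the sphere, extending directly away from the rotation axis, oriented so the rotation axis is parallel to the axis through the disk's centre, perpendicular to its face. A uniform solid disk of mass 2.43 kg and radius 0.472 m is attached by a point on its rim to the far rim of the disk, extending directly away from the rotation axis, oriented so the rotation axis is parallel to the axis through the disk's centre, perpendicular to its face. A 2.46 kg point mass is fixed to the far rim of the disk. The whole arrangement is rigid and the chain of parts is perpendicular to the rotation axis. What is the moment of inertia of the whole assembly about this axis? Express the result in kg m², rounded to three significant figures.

15.2

Solid sphere: I_cm = (2/5)MR² = (2/5)(4.13)(0.307)² = 0.1557 kg m²; axis through the centre, so I = 0.1557 kg m².
Solid disk: I_cm = (1/2)MR² = (1/2)(4.55)(0.297)² = 0.20068 kg m²; centre at d = 0.307 + 0.297 = 0.604 m, so I = I_cm + Md² gives I = 0.20068 + (4.55)(0.604)² = 1.8606 kg m².
Solid disk: I_cm = (1/2)MR² = (1/2)(2.43)(0.472)² = 0.27068 kg m²; centre at d = 0.307 + 0.297 + 0.297 + 0.472 = 1.373 m, so I = I_cm + Md² gives I = 0.27068 + (2.43)(1.373)² = 4.8515 kg m².
Point mass: I_cm = 0; centre at d = 0.307 + 0.297 + 0.297 + 0.472 + 0.472 = 1.845 m, so I = I_cm + Md² gives I = 0 + (2.46)(1.845)² = 8.3739 kg m².
Total I = 0.1557 + 1.8606 + 4.8515 + 8.3739 = 15.242 kg m².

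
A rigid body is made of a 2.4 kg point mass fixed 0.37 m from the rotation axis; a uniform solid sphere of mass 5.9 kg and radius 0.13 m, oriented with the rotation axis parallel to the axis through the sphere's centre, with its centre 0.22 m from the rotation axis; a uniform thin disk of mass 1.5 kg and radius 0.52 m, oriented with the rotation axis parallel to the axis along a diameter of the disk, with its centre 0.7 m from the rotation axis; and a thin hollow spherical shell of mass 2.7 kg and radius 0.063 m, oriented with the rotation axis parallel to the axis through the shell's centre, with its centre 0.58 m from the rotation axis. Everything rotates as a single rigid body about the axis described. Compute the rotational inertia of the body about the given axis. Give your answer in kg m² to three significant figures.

2.41

Point mass: I_cm = 0; centre at d = 0.37 m, so I = I_cm + Md² gives I = 0 + (2.4)(0.37)² = 0.32856 kg m².
Solid sphere: I_cm = (2/5)MR² = (2/5)(5.9)(0.13)² = 0.039884 kg m²; centre at d = 0.22 m, so I = I_cm + Md² gives I = 0.039884 + (5.9)(0.22)² = 0.32544 kg m².
Thin disk: I_cm = (1/4)MR² = (1/4)(1.5)(0.52)² = 0.1014 kg m²; centre at d = 0.7 m, so I = I_cm + Md² gives I = 0.1014 + (1.5)(0.7)² = 0.8364 kg m².
Spherical shell: I_cm = (2/3)MR² = (2/3)(2.7)(0.063)² = 0.0071442 kg m²; centre at d = 0.58 m, so I = I_cm + Md² gives I = 0.0071442 + (2.7)(0.58)² = 0.91542 kg m².
Total I = 0.32856 + 0.32544 + 0.8364 + 0.91542 = 2.4058 kg m².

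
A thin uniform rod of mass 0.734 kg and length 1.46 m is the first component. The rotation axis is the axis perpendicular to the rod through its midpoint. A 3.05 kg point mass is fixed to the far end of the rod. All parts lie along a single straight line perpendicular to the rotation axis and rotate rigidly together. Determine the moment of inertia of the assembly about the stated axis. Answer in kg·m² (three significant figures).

1.76

Thin rod: I_cm = (1/12)ML² = (1/12)(0.734)(1.46)² = 0.13038 kg·m²; axis through the centre, so I = 0.13038 kg·m².
Point mass: I_cm = 0; centre at d = 0.73 m, so I = I_cm + Md² gives I = 0 + (3.05)(0.73)² = 1.6253 kg·m².
Total I = 0.13038 + 1.6253 = 1.7557 kg·m².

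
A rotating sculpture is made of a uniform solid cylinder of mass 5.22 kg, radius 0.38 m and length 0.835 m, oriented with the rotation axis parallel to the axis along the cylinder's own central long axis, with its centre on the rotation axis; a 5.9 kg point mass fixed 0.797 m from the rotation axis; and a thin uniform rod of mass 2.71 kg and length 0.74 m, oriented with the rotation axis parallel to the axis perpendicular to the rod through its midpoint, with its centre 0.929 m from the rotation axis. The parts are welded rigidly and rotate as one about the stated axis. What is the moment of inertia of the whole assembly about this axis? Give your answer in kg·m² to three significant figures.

6.59

Solid cylinder: I_cm = (1/2)MR² = (1/2)(5.22)(0.38)² = 0.37688 kg·m²; axis through the centre, so I = 0.37688 kg·m².
Point mass: I_cm = 0; centre at d = 0.797 m, so the parallel axis theorem gives I = 0 + (5.9)(0.797)² = 3.7477 kg·m².
Thin rod: I_cm = (1/12)ML² = (1/12)(2.71)(0.74)² = 0.12367 kg·m²; centre at d = 0.929 m, so the parallel axis theorem gives I = 0.12367 + (2.71)(0.929)² = 2.4625 kg·m².
Total I = 0.37688 + 3.7477 + 2.4625 = 6.5871 kg·m².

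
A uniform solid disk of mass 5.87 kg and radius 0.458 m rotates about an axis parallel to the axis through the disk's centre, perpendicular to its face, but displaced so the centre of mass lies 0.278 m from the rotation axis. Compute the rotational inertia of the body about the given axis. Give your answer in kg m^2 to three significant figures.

1.07

I_cm = (1/2)MR² = (1/2)(5.87)(0.458)² = 0.61566 kg m^2; centre at d = 0.278 m, so I = I_cm + Md² gives I = 0.61566 + (5.87)(0.278)² = 1.0693 kg m^2.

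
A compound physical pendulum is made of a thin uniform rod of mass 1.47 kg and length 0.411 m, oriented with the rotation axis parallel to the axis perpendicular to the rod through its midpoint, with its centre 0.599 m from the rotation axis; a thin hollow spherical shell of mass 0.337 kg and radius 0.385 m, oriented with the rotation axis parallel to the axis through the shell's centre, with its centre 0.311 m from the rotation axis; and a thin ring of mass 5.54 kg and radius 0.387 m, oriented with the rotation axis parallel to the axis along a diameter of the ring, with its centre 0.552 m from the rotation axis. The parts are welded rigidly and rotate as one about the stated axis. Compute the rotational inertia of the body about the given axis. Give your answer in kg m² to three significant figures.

2.72

Thin rod: I_cm = (1/12)ML² = (1/12)(1.47)(0.411)² = 0.020693 kg m²; centre at d = 0.599 m, so the parallel axis theorem gives I = 0.020693 + (1.47)(0.599)² = 0.54813 kg m².
Spherical shell: I_cm = (2/3)MR² = (2/3)(0.337)(0.385)² = 0.033301 kg m²; centre at d = 0.311 m, so the parallel axis theorem gives I = 0.033301 + (0.337)(0.311)² = 0.065896 kg m².
Thin ring: I_cm = (1/2)MR² = (1/2)(5.54)(0.387)² = 0.41486 kg m²; centre at d = 0.552 m, so the parallel axis theorem gives I = 0.41486 + (5.54)(0.552)² = 2.1029 kg m².
Total I = 0.54813 + 0.065896 + 2.1029 = 2.7169 kg m².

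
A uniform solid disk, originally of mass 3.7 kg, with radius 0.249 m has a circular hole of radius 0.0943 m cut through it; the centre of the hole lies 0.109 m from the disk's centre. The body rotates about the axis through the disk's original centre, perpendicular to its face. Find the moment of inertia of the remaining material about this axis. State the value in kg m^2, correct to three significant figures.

Unpierced body about its centre: I₀ = (1/2)MR² = (1/2)(3.7)(0.249)² = 0.1147 kg m^2.
The removed disk has mass m = M·(r/R)² = (3.7)(0.0943/0.249)² = 0.53067 kg (same uniform areal density).
Its moment of inertia about the rotation axis (parallel-axis theorem): I_hole = (1/2)mr² + md² = (1/2)(0.53067)(0.0943)² + (0.53067)(0.109)² = 0.0086644 kg m^2.
Treating the hole as negative mass, I = I₀ − I_hole = 0.1147 − 0.0086644 = 0.10604 kg m^2.

0.106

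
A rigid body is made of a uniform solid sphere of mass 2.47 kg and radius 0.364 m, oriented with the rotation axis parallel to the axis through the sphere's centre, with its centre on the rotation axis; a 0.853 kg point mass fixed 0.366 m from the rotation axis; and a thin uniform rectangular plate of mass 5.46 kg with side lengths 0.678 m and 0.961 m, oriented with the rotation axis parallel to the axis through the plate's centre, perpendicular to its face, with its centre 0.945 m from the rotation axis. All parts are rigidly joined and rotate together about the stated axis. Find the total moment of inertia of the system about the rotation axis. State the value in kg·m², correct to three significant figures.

5.75

Solid sphere: I_cm = (2/5)MR² = (2/5)(2.47)(0.364)² = 0.13091 kg·m²; axis through the centre, so I = 0.13091 kg·m².
Point mass: I_cm = 0; centre at d = 0.366 m, so the parallel axis theorem gives I = 0 + (0.853)(0.366)² = 0.11426 kg·m².
Rectangular plate: I_cm = (1/12)M(a²+b²) = (1/12)(5.46)[(0.678)² + (0.961)²] = 0.62936 kg·m²; centre at d = 0.945 m, so the parallel axis theorem gives I = 0.62936 + (5.46)(0.945)² = 5.5053 kg·m².
Total I = 0.13091 + 0.11426 + 5.5053 = 5.7504 kg·m².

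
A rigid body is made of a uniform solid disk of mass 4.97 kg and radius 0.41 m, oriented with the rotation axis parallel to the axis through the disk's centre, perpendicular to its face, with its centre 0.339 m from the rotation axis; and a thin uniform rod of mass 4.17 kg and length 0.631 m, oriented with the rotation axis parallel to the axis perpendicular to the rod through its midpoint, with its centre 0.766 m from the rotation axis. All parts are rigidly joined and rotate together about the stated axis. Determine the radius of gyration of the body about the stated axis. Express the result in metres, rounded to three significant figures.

0.625

Solid disk: I_cm = (1/2)MR² = (1/2)(4.97)(0.41)² = 0.41773 kg·m²; centre at d = 0.339 m, so I = I_cm + Md² gives I = 0.41773 + (4.97)(0.339)² = 0.98889 kg·m².
Thin rod: I_cm = (1/12)ML² = (1/12)(4.17)(0.631)² = 0.13836 kg·m²; centre at d = 0.766 m, so I = I_cm + Md² gives I = 0.13836 + (4.17)(0.766)² = 2.5851 kg·m².
Total I = 3.574 kg·m²; total mass M = 9.14 kg.
k = √(I/M) = √(3.574/9.14) = 0.62532 m.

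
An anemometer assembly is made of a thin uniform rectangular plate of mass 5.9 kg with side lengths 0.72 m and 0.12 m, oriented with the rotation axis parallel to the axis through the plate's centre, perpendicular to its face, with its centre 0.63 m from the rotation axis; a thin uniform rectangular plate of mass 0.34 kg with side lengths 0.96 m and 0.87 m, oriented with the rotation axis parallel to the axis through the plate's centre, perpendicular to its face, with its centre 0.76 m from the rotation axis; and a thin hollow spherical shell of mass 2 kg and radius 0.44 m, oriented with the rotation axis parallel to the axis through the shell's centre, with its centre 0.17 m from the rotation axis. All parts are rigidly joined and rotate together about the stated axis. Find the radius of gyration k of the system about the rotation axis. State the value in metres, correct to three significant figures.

0.620

Rectangular plate: I_cm = (1/12)M(a²+b²) = (1/12)(5.9)[(0.72)² + (0.12)²] = 0.26196 kg m^2; centre at d = 0.63 m, so the parallel axis theorem gives I = 0.26196 + (5.9)(0.63)² = 2.6037 kg m^2.
Rectangular plate: I_cm = (1/12)M(a²+b²) = (1/12)(0.34)[(0.96)² + (0.87)²] = 0.047558 kg m^2; centre at d = 0.76 m, so the parallel axis theorem gives I = 0.047558 + (0.34)(0.76)² = 0.24394 kg m^2.
Spherical shell: I_cm = (2/3)MR² = (2/3)(2)(0.44)² = 0.25813 kg m^2; centre at d = 0.17 m, so the parallel axis theorem gives I = 0.25813 + (2)(0.17)² = 0.31593 kg m^2.
Total I = 3.1635 kg m^2; total mass M = 8.24 kg.
k = √(I/M) = √(3.1635/8.24) = 0.61962 m.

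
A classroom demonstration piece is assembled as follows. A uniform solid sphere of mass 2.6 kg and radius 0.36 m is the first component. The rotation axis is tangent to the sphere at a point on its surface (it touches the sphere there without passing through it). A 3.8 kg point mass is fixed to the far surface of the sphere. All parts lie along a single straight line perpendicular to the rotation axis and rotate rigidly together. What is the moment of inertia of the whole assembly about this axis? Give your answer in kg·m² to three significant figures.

2.44

Solid sphere: I_cm = (2/5)MR² = (2/5)(2.6)(0.36)² = 0.13478 kg·m²; centre at d = 0.36 m, so I = I_cm + Md² gives I = 0.13478 + (2.6)(0.36)² = 0.47174 kg·m².
Point mass: I_cm = 0; centre at d = 0.36 + 0.36 = 0.72 m, so I = I_cm + Md² gives I = 0 + (3.8)(0.72)² = 1.9699 kg·m².
Total I = 0.47174 + 1.9699 = 2.4417 kg·m².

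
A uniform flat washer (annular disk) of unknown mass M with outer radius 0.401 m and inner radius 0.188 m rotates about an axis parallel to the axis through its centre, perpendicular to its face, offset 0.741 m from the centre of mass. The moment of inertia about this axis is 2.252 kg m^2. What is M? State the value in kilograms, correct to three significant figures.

3.48

I = I_cm + Md² = (1/2)M(R²+r²) + Md² = M·[0.5·[(0.401)² + (0.188)²] + (0.741)²] = M·0.64715.
So M = 2.252 / 0.64715 = 3.4799 kg.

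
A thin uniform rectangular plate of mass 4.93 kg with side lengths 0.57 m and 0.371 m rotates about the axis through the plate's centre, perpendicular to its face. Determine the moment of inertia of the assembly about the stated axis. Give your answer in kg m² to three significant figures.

0.190

I_cm = (1/12)M(a²+b²) = (1/12)(4.93)[(0.57)² + (0.371)²] = 0.19003 kg m²; axis through the centre, so I = 0.19003 kg m².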